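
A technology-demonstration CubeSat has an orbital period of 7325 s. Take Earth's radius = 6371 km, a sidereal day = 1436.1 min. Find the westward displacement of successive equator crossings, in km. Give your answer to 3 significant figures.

3400 km

During one orbit Earth rotates (7325.0 / 86166) × 360° = 30.60°.
At the equator that is 30.60° × (2π·6371/360) km/° = 30.60 × 111.2 = 3403 km.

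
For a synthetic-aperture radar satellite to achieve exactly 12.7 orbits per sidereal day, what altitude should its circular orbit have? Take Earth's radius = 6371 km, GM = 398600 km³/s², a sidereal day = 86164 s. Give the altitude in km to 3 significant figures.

1370 km

Required period T = 86164 / 12.7 = 6784.6 s.
From T = 2π√(a³/μ): a = (μ T²/4π²)^(1/3) = (398600 × 6784.6² / 4π²)^(1/3) = 7746 km.
Altitude h = a − R = 7746 − 6371 = 1375 km.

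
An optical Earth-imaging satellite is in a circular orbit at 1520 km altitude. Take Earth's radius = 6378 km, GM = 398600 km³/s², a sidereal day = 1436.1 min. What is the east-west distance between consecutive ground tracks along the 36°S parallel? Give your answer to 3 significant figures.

2630 km

Semi-major axis a = 6378 + 1520 = 7898 km. Period T = 2π√(a³/μ) = 2π√(7898³/398600) = 6985.3 s = 116.42 min.
Node shift per orbit = (6985.3/86166) × 360° = 29.18°.
Equatorial spacing = 29.18 × 111.3 km/° = 3249 km.
At 36° latitude, spacing = 3249 × cos(36°) = 2628 km.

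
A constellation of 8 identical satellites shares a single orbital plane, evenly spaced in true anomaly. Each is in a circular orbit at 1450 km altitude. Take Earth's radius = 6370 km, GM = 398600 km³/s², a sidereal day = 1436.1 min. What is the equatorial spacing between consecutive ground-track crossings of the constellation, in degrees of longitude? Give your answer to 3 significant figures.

Semi-major axis a = 6370 + 1450 = 7820 km. Period T = 2π√(a³/μ) = 2π√(7820³/398600) = 6882.1 s = 114.70 min.
Single-satellite node shift = (6882.1/86166) × 360° = 28.75°.
With 8 satellites evenly phased, successive equator crossings are 28.75/8 = 3.594° apart.

3.59°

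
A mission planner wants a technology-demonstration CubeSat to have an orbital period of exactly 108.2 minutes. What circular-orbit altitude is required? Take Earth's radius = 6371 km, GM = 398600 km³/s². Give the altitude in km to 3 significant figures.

1150 km

T = 108.2 min = 6492.0 s.
From T = 2π√(a³/μ): a = (μ T²/4π²)^(1/3) = (398600 × 6492.0² / 4π²)^(1/3) = 7522 km.
Altitude h = a − R = 7522 − 6371 = 1151 km.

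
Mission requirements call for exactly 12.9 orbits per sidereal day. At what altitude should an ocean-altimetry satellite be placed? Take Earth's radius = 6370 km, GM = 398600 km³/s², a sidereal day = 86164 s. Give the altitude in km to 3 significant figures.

1300 km

Required period T = 86164 / 12.9 = 6679.4 s.
From T = 2π√(a³/μ): a = (μ T²/4π²)^(1/3) = (398600 × 6679.4² / 4π²)^(1/3) = 7666 km.
Altitude h = a − R = 7666 − 6370 = 1296 km.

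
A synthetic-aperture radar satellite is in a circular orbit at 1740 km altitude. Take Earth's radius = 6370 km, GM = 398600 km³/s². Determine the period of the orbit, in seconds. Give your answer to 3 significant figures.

Semi-major axis a = 6370 + 1740 = 8110 km. Period T = 2π√(a³/μ) = 2π√(8110³/398600) = 7268.5 s = 121.14 min.

7270 seconds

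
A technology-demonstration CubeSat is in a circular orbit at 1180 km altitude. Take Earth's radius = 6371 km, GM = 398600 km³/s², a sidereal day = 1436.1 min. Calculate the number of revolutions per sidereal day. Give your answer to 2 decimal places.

13.20

Semi-major axis a = 6371 + 1180 = 7551 km. Period T = 2π√(a³/μ) = 2π√(7551³/398600) = 6530.1 s = 108.83 min.
Orbits per sidereal day = 86166 / 6530.1 = 13.195.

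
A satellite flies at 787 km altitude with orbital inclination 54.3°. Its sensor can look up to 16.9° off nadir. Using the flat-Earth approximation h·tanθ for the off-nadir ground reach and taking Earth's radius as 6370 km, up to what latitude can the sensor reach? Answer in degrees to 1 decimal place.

For a prograde orbit the ground track reaches latitude ±i = ±54.3°.
Sensor half-swath on the ground ≈ 787·tan(16.9°) = 239 km = 2.15° of latitude.
Maximum observable latitude ≈ 54.3 + 2.15 = 56.5°.

56.5°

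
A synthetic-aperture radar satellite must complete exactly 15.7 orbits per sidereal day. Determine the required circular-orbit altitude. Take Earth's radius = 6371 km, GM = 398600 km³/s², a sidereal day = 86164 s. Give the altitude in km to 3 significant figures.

354 km

Required period T = 86164 / 15.7 = 5488.2 s.
From T = 2π√(a³/μ): a = (μ T²/4π²)^(1/3) = (398600 × 5488.2² / 4π²)^(1/3) = 6725 km.
Altitude h = a − R = 6725 − 6371 = 354 km.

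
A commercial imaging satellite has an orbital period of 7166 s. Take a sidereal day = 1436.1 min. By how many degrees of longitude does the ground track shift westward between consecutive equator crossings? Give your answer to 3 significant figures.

During one orbit Earth rotates (7166.0 / 86166) × 360° = 29.94°.

29.9°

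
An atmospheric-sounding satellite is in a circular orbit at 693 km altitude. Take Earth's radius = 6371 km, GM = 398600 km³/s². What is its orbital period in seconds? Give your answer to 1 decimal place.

5908.6 seconds

Semi-major axis a = 6371 + 693 = 7064 km. Period T = 2π√(a³/μ) = 2π√(7064³/398600) = 5908.6 s = 98.48 min.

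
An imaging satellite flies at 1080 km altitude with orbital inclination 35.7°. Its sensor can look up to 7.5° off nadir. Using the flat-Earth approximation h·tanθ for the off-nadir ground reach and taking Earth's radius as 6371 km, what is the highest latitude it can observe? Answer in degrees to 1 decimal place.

37.0°

For a prograde orbit the ground track reaches latitude ±i = ±35.7°.
Sensor half-swath on the ground ≈ 1080·tan(7.5°) = 142 km = 1.28° of latitude.
Maximum observable latitude ≈ 35.7 + 1.28 = 37.0°.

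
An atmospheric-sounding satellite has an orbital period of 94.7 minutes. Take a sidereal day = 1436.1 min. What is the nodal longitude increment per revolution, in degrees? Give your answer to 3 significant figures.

23.7°

T = 94.7 min = 5682.0 s.
During one orbit Earth rotates (5682.0 / 86166) × 360° = 23.74°.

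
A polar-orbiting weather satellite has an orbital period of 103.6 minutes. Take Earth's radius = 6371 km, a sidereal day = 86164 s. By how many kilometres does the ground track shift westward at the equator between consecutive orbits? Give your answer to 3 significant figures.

2890 km

T = 103.6 min = 6216.0 s.
During one orbit Earth rotates (6216.0 / 86164) × 360° = 25.97°.
At the equator that is 25.97° × (2π·6371/360) km/° = 25.97 × 111.2 = 2888 km.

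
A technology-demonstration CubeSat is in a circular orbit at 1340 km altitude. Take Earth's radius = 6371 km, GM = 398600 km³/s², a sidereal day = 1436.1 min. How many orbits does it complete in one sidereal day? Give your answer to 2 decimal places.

Semi-major axis a = 6371 + 1340 = 7711 km. Period T = 2π√(a³/μ) = 2π√(7711³/398600) = 6738.7 s = 112.31 min.
Orbits per sidereal day = 86166 / 6738.7 = 12.787.

12.79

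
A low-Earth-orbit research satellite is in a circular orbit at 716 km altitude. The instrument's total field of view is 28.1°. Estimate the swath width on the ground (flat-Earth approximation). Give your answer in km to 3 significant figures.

Half-angle = 28.1°/2 = 14.05°.
Swath width ≈ 2h·tan(θ/2) = 2 × 716 × tan(14.05°) = 358.4 km.

358 km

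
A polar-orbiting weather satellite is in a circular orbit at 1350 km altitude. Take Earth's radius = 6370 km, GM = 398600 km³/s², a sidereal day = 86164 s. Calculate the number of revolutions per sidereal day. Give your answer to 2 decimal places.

12.76

Semi-major axis a = 6370 + 1350 = 7720 km. Period T = 2π√(a³/μ) = 2π√(7720³/398600) = 6750.5 s = 112.51 min.
Orbits per sidereal day = 86164 / 6750.5 = 12.764.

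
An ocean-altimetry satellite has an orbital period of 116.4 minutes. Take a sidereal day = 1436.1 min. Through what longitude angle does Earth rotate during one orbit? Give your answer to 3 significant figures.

29.2°

T = 116.4 min = 6984.0 s.
During one orbit Earth rotates (6984.0 / 86166) × 360° = 29.18°.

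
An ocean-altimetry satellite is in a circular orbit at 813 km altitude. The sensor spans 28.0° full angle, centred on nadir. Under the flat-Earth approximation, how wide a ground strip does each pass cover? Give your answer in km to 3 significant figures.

405 km

Half-angle = 28.0°/2 = 14°.
Swath width ≈ 2h·tan(θ/2) = 2 × 813 × tan(14°) = 405.4 km.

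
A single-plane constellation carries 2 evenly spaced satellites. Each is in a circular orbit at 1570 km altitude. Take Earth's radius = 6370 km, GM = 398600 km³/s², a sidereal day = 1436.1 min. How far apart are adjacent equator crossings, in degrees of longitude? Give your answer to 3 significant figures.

14.7°

Semi-major axis a = 6370 + 1570 = 7940 km. Period T = 2π√(a³/μ) = 2π√(7940³/398600) = 7041.1 s = 117.35 min.
Single-satellite node shift = (7041.1/86166) × 360° = 29.42°.
With 2 satellites evenly phased, successive equator crossings are 29.42/2 = 14.709° apart.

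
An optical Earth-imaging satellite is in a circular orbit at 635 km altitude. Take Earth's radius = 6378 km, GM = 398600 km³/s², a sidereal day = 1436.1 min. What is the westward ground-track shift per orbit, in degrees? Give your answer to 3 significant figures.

24.4°

Semi-major axis a = 6378 + 635 = 7013 km. Period T = 2π√(a³/μ) = 2π√(7013³/398600) = 5844.8 s = 97.41 min.
During one orbit Earth rotates (5844.8 / 86166) × 360° = 24.42°.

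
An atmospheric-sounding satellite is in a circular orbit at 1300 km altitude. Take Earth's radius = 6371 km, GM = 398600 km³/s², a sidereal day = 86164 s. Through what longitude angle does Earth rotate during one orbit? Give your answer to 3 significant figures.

Semi-major axis a = 6371 + 1300 = 7671 km. Period T = 2π√(a³/μ) = 2π√(7671³/398600) = 6686.4 s = 111.44 min.
During one orbit Earth rotates (6686.4 / 86164) × 360° = 27.94°.

27.9°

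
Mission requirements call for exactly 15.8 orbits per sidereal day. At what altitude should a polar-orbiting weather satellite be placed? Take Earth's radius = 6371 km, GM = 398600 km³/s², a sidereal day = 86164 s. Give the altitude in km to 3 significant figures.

Required period T = 86164 / 15.8 = 5453.4 s.
From T = 2π√(a³/μ): a = (μ T²/4π²)^(1/3) = (398600 × 5453.4² / 4π²)^(1/3) = 6696 km.
Altitude h = a − R = 6696 − 6371 = 325 km.

325 km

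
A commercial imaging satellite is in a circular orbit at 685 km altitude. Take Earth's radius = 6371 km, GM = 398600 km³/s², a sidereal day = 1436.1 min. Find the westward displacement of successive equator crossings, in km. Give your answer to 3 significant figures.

2740 km

Semi-major axis a = 6371 + 685 = 7056 km. Period T = 2π√(a³/μ) = 2π√(7056³/398600) = 5898.6 s = 98.31 min.
During one orbit Earth rotates (5898.6 / 86166) × 360° = 24.64°.
At the equator that is 24.64° × (2π·6371/360) km/° = 24.64 × 111.2 = 2740 km.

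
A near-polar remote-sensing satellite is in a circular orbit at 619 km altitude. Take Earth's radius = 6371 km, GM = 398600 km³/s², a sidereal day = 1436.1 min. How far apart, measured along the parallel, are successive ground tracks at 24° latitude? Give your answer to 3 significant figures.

Semi-major axis a = 6371 + 619 = 6990 km. Period T = 2π√(a³/μ) = 2π√(6990³/398600) = 5816.0 s = 96.93 min.
Node shift per orbit = (5816.0/86166) × 360° = 24.30°.
Equatorial spacing = 24.30 × 111.2 km/° = 2702 km.
At 24° latitude, spacing = 2702 × cos(24°) = 2468 km.

2470 km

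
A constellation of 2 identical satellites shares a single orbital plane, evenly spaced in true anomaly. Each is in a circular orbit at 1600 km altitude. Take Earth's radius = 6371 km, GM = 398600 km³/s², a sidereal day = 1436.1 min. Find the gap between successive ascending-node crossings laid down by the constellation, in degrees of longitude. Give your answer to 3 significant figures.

Semi-major axis a = 6371 + 1600 = 7971 km. Period T = 2π√(a³/μ) = 2π√(7971³/398600) = 7082.4 s = 118.04 min.
Single-satellite node shift = (7082.4/86166) × 360° = 29.59°.
With 2 satellites evenly phased, successive equator crossings are 29.59/2 = 14.795° apart.

14.8°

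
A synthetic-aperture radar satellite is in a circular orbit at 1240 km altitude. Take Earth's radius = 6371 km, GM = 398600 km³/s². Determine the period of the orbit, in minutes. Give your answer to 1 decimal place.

Semi-major axis a = 6371 + 1240 = 7611 km. Period T = 2π√(a³/μ) = 2π√(7611³/398600) = 6608.1 s = 110.13 min.

110.1 min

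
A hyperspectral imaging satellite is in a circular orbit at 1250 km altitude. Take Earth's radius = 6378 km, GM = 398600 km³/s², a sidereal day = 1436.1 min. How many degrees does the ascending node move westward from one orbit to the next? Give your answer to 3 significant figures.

27.7°

Semi-major axis a = 6378 + 1250 = 7628 km. Period T = 2π√(a³/μ) = 2π√(7628³/398600) = 6630.2 s = 110.50 min.
During one orbit Earth rotates (6630.2 / 86166) × 360° = 27.70°.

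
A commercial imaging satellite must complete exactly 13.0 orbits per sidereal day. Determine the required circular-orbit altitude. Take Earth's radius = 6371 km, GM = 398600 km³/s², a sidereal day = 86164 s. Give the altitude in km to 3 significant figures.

1260 km

Required period T = 86164 / 13.0 = 6628.0 s.
From T = 2π√(a³/μ): a = (μ T²/4π²)^(1/3) = (398600 × 6628.0² / 4π²)^(1/3) = 7626 km.
Altitude h = a − R = 7626 − 6371 = 1255 km.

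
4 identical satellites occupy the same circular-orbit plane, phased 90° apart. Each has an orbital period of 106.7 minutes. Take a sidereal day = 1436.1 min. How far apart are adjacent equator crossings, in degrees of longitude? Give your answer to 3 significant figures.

6.69°

T = 106.7 min = 6402.0 s.
Single-satellite node shift = (6402.0/86166) × 360° = 26.75°.
With 4 satellites evenly phased, successive equator crossings are 26.75/4 = 6.687° apart.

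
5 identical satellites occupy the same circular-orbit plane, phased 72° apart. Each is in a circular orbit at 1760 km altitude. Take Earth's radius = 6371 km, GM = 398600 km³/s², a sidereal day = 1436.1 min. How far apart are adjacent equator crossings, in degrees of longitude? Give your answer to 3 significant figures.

6.10°

Semi-major axis a = 6371 + 1760 = 8131 km. Period T = 2π√(a³/μ) = 2π√(8131³/398600) = 7296.7 s = 121.61 min.
Single-satellite node shift = (7296.7/86166) × 360° = 30.49°.
With 5 satellites evenly phased, successive equator crossings are 30.49/5 = 6.097° apart.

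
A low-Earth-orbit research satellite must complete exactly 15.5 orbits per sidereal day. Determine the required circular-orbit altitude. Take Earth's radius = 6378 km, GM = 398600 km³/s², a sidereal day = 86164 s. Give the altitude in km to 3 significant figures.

404 km

Required period T = 86164 / 15.5 = 5559.0 s.
From T = 2π√(a³/μ): a = (μ T²/4π²)^(1/3) = (398600 × 5559.0² / 4π²)^(1/3) = 6782 km.
Altitude h = a − R = 6782 − 6378 = 404 km.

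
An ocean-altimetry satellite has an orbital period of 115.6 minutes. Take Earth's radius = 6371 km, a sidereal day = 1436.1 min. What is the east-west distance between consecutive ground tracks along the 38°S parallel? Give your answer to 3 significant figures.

T = 115.6 min = 6936.0 s.
Node shift per orbit = (6936.0/86166) × 360° = 28.98°.
Equatorial spacing = 28.98 × 111.2 km/° = 3222 km.
At 38° latitude, spacing = 3222 × cos(38°) = 2539 km.

2540 km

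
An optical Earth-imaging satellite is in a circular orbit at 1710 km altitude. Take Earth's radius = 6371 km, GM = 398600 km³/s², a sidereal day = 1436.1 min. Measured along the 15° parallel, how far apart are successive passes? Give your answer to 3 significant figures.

3240 km

Semi-major axis a = 6371 + 1710 = 8081 km. Period T = 2π√(a³/μ) = 2π√(8081³/398600) = 7229.5 s = 120.49 min.
Node shift per orbit = (7229.5/86166) × 360° = 30.20°.
Equatorial spacing = 30.20 × 111.2 km/° = 3359 km.
At 15° latitude, spacing = 3359 × cos(15°) = 3244 km.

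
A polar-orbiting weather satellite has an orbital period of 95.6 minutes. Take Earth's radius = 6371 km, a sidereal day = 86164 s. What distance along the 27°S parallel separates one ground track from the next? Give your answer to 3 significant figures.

T = 95.6 min = 5736.0 s.
Node shift per orbit = (5736.0/86164) × 360° = 23.97°.
Equatorial spacing = 23.97 × 111.2 km/° = 2665 km.
At 27° latitude, spacing = 2665 × cos(27°) = 2374 km.

2370 km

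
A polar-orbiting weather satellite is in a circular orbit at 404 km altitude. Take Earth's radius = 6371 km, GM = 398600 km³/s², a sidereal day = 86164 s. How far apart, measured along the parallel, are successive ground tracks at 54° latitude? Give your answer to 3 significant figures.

1520 km

Semi-major axis a = 6371 + 404 = 6775 km. Period T = 2π√(a³/μ) = 2π√(6775³/398600) = 5549.8 s = 92.50 min.
Node shift per orbit = (5549.8/86164) × 360° = 23.19°.
Equatorial spacing = 23.19 × 111.2 km/° = 2578 km.
At 54° latitude, spacing = 2578 × cos(54°) = 1515 km.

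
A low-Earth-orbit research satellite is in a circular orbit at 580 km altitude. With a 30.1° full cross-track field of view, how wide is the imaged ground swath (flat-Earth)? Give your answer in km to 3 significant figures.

Half-angle = 30.1°/2 = 15.05°.
Swath width ≈ 2h·tan(θ/2) = 2 × 580 × tan(15.05°) = 311.9 km.

312 km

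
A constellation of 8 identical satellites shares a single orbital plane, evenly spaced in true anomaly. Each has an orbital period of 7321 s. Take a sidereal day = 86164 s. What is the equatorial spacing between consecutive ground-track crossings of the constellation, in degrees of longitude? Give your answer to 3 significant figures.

Single-satellite node shift = (7321.0/86164) × 360° = 30.59°.
With 8 satellites evenly phased, successive equator crossings are 30.59/8 = 3.823° apart.

3.82°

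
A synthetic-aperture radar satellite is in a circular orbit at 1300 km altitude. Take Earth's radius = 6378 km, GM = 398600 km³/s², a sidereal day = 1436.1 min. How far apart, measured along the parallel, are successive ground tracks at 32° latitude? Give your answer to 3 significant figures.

Semi-major axis a = 6378 + 1300 = 7678 km. Period T = 2π√(a³/μ) = 2π√(7678³/398600) = 6695.5 s = 111.59 min.
Node shift per orbit = (6695.5/86166) × 360° = 27.97°.
Equatorial spacing = 27.97 × 111.3 km/° = 3114 km.
At 32° latitude, spacing = 3114 × cos(32°) = 2641 km.

2640 km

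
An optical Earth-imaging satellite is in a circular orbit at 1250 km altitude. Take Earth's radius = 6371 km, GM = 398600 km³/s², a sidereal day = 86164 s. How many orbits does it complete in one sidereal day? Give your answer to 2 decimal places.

Semi-major axis a = 6371 + 1250 = 7621 km. Period T = 2π√(a³/μ) = 2π√(7621³/398600) = 6621.1 s = 110.35 min.
Orbits per sidereal day = 86164 / 6621.1 = 13.014.

13.01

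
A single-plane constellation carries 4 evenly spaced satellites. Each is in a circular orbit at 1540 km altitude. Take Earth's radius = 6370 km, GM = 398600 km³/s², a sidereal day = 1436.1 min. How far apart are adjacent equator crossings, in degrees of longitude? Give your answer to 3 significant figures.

7.31°

Semi-major axis a = 6370 + 1540 = 7910 km. Period T = 2π√(a³/μ) = 2π√(7910³/398600) = 7001.3 s = 116.69 min.
Single-satellite node shift = (7001.3/86166) × 360° = 29.25°.
With 4 satellites evenly phased, successive equator crossings are 29.25/4 = 7.313° apart.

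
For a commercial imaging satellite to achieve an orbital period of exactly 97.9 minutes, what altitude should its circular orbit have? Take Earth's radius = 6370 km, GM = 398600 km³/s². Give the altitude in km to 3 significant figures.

666 km

T = 97.9 min = 5874.0 s.
From T = 2π√(a³/μ): a = (μ T²/4π²)^(1/3) = (398600 × 5874.0² / 4π²)^(1/3) = 7036 km.
Altitude h = a − R = 7036 − 6370 = 666 km.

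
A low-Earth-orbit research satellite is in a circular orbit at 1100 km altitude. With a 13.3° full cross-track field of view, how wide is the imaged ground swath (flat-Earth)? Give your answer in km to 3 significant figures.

Half-angle = 13.3°/2 = 6.65°.
Swath width ≈ 2h·tan(θ/2) = 2 × 1100 × tan(6.65°) = 256.5 km.

256 km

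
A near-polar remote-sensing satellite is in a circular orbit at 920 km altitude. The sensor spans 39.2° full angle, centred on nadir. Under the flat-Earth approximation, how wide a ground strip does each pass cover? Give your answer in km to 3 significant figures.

Half-angle = 39.2°/2 = 19.6°.
Swath width ≈ 2h·tan(θ/2) = 2 × 920 × tan(19.6°) = 655.2 km.

655 km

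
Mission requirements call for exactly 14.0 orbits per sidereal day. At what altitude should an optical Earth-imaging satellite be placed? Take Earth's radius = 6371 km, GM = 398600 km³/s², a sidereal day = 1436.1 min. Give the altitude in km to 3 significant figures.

Required period T = 86166 / 14.0 = 6154.7 s.
From T = 2π√(a³/μ): a = (μ T²/4π²)^(1/3) = (398600 × 6154.7² / 4π²)^(1/3) = 7259 km.
Altitude h = a − R = 7259 − 6371 = 888 km.

888 km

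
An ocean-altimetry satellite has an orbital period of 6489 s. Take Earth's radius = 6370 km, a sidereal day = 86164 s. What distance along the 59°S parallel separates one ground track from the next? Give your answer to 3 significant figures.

Node shift per orbit = (6489.0/86164) × 360° = 27.11°.
Equatorial spacing = 27.11 × 111.2 km/° = 3014 km.
At 59° latitude, spacing = 3014 × cos(59°) = 1552 km.

1550 km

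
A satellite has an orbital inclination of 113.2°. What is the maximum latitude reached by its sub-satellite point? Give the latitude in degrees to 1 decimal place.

Retrograde orbit: the ground track reaches ±(180° − i) = ±(180 − 113.2) = ±66.8°.

66.8°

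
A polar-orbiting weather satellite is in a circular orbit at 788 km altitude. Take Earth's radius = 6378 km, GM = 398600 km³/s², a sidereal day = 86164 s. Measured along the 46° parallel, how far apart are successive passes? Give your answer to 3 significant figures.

Semi-major axis a = 6378 + 788 = 7166 km. Period T = 2π√(a³/μ) = 2π√(7166³/398600) = 6037.1 s = 100.62 min.
Node shift per orbit = (6037.1/86164) × 360° = 25.22°.
Equatorial spacing = 25.22 × 111.3 km/° = 2808 km.
At 46° latitude, spacing = 2808 × cos(46°) = 1950 km.

1950 km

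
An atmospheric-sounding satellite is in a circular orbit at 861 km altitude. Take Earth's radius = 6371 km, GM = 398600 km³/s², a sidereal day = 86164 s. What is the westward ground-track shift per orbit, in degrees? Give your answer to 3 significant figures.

Semi-major axis a = 6371 + 861 = 7232 km. Period T = 2π√(a³/μ) = 2π√(7232³/398600) = 6120.7 s = 102.01 min.
During one orbit Earth rotates (6120.7 / 86164) × 360° = 25.57°.

25.6°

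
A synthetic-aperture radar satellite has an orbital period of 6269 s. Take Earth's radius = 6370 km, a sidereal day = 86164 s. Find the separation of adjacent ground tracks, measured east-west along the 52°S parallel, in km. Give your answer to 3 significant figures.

1790 km

Node shift per orbit = (6269.0/86164) × 360° = 26.19°.
Equatorial spacing = 26.19 × 111.2 km/° = 2912 km.
At 52° latitude, spacing = 2912 × cos(52°) = 1793 km.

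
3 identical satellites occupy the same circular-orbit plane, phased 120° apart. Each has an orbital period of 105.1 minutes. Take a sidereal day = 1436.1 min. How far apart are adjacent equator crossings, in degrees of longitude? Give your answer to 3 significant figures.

T = 105.1 min = 6306.0 s.
Single-satellite node shift = (6306.0/86166) × 360° = 26.35°.
With 3 satellites evenly phased, successive equator crossings are 26.35/3 = 8.782° apart.

8.78°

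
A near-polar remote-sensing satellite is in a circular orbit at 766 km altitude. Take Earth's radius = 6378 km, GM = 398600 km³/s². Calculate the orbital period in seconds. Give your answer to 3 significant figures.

Semi-major axis a = 6378 + 766 = 7144 km. Period T = 2π√(a³/μ) = 2π√(7144³/398600) = 6009.3 s = 100.15 min.

6010 seconds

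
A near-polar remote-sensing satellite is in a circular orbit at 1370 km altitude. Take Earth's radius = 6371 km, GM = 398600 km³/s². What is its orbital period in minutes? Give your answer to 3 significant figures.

113 min

Semi-major axis a = 6371 + 1370 = 7741 km. Period T = 2π√(a³/μ) = 2π√(7741³/398600) = 6778.1 s = 112.97 min.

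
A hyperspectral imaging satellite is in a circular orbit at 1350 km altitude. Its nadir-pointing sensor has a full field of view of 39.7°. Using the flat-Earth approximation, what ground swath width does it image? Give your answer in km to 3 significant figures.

Half-angle = 39.7°/2 = 19.85°.
Swath width ≈ 2h·tan(θ/2) = 2 × 1350 × tan(19.85°) = 974.7 km.

975 km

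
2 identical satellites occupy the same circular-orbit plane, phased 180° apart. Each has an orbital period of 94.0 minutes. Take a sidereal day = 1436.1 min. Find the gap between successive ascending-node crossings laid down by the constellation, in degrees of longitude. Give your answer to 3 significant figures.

11.8°

T = 94.0 min = 5640.0 s.
Single-satellite node shift = (5640.0/86166) × 360° = 23.56°.
With 2 satellites evenly phased, successive equator crossings are 23.56/2 = 11.782° apart.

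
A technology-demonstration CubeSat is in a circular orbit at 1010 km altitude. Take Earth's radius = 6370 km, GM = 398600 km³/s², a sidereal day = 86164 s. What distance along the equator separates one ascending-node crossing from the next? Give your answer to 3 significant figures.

2930 km

Semi-major axis a = 6370 + 1010 = 7380 km. Period T = 2π√(a³/μ) = 2π√(7380³/398600) = 6309.5 s = 105.16 min.
During one orbit Earth rotates (6309.5 / 86164) × 360° = 26.36°.
At the equator that is 26.36° × (2π·6370/360) km/° = 26.36 × 111.2 = 2931 km.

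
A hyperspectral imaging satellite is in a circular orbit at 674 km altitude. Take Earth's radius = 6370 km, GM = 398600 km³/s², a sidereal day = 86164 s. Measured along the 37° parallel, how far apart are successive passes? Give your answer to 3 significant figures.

Semi-major axis a = 6370 + 674 = 7044 km. Period T = 2π√(a³/μ) = 2π√(7044³/398600) = 5883.6 s = 98.06 min.
Node shift per orbit = (5883.6/86164) × 360° = 24.58°.
Equatorial spacing = 24.58 × 111.2 km/° = 2733 km.
At 37° latitude, spacing = 2733 × cos(37°) = 2183 km.

2180 km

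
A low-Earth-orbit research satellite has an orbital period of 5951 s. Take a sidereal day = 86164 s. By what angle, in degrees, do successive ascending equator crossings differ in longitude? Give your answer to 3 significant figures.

During one orbit Earth rotates (5951.0 / 86164) × 360° = 24.86°.

24.9°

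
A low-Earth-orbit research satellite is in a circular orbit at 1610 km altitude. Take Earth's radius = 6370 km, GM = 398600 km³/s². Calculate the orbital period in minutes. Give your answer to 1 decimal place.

118.2 min

Semi-major axis a = 6370 + 1610 = 7980 km. Period T = 2π√(a³/μ) = 2π√(7980³/398600) = 7094.4 s = 118.24 min.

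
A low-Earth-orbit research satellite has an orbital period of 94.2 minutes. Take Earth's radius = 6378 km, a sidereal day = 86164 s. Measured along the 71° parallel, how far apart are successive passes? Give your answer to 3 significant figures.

T = 94.2 min = 5652.0 s.
Node shift per orbit = (5652.0/86164) × 360° = 23.61°.
Equatorial spacing = 23.61 × 111.3 km/° = 2629 km.
At 71° latitude, spacing = 2629 × cos(71°) = 856 km.

856 km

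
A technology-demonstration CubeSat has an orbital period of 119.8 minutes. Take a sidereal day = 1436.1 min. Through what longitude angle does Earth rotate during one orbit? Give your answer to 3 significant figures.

T = 119.8 min = 7188.0 s.
During one orbit Earth rotates (7188.0 / 86166) × 360° = 30.03°.

30.0°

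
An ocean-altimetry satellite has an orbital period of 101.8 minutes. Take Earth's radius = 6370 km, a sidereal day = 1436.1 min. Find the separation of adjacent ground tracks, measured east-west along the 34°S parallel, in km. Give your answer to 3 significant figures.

2350 km

T = 101.8 min = 6108.0 s.
Node shift per orbit = (6108.0/86166) × 360° = 25.52°.
Equatorial spacing = 25.52 × 111.2 km/° = 2837 km.
At 34° latitude, spacing = 2837 × cos(34°) = 2352 km.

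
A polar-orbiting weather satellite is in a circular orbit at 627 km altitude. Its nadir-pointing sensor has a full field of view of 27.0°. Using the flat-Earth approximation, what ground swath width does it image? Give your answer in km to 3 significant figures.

Half-angle = 27.0°/2 = 13.5°.
Swath width ≈ 2h·tan(θ/2) = 2 × 627 × tan(13.5°) = 301.1 km.

301 km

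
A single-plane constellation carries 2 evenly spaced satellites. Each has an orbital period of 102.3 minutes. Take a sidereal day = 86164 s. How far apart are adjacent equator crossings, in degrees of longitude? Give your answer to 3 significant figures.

T = 102.3 min = 6138.0 s.
Single-satellite node shift = (6138.0/86164) × 360° = 25.65°.
With 2 satellites evenly phased, successive equator crossings are 25.65/2 = 12.823° apart.

12.8°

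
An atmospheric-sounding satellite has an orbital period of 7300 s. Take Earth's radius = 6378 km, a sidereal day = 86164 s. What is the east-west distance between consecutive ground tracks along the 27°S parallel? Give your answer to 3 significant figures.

Node shift per orbit = (7300.0/86164) × 360° = 30.50°.
Equatorial spacing = 30.50 × 111.3 km/° = 3395 km.
At 27° latitude, spacing = 3395 × cos(27°) = 3025 km.

3030 km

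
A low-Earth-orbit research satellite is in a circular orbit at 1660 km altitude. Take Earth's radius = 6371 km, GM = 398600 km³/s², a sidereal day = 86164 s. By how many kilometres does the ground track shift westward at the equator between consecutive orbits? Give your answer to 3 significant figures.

3330 km

Semi-major axis a = 6371 + 1660 = 8031 km. Period T = 2π√(a³/μ) = 2π√(8031³/398600) = 7162.5 s = 119.38 min.
During one orbit Earth rotates (7162.5 / 86164) × 360° = 29.93°.
At the equator that is 29.93° × (2π·6371/360) km/° = 29.93 × 111.2 = 3328 km.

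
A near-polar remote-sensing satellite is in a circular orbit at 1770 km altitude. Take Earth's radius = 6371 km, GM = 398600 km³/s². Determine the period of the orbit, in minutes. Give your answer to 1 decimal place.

121.8 min

Semi-major axis a = 6371 + 1770 = 8141 km. Period T = 2π√(a³/μ) = 2π√(8141³/398600) = 7310.2 s = 121.84 min.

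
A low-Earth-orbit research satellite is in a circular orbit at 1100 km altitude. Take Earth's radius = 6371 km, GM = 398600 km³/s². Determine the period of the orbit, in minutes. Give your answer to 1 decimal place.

Semi-major axis a = 6371 + 1100 = 7471 km. Period T = 2π√(a³/μ) = 2π√(7471³/398600) = 6426.6 s = 107.11 min.

107.1 min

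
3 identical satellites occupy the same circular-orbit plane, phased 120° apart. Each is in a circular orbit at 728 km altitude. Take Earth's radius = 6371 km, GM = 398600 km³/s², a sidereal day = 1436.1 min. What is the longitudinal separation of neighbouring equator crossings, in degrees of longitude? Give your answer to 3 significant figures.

Semi-major axis a = 6371 + 728 = 7099 km. Period T = 2π√(a³/μ) = 2π√(7099³/398600) = 5952.6 s = 99.21 min.
Single-satellite node shift = (5952.6/86166) × 360° = 24.87°.
With 3 satellites evenly phased, successive equator crossings are 24.87/3 = 8.290° apart.

8.29°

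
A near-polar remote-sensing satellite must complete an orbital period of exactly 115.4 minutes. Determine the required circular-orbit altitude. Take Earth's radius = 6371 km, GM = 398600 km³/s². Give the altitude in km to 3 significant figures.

1480 km

T = 115.4 min = 6924.0 s.
From T = 2π√(a³/μ): a = (μ T²/4π²)^(1/3) = (398600 × 6924.0² / 4π²)^(1/3) = 7852 km.
Altitude h = a − R = 7852 − 6371 = 1481 km.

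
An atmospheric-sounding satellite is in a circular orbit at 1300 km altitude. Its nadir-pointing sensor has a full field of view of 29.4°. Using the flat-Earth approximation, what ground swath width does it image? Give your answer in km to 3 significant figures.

Half-angle = 29.4°/2 = 14.7°.
Swath width ≈ 2h·tan(θ/2) = 2 × 1300 × tan(14.7°) = 682.1 km.

682 km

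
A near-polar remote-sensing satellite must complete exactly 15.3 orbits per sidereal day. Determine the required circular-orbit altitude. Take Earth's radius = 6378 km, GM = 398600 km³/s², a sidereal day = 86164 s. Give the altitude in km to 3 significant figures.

Required period T = 86164 / 15.3 = 5631.6 s.
From T = 2π√(a³/μ): a = (μ T²/4π²)^(1/3) = (398600 × 5631.6² / 4π²)^(1/3) = 6841 km.
Altitude h = a − R = 6841 − 6378 = 463 km.

463 km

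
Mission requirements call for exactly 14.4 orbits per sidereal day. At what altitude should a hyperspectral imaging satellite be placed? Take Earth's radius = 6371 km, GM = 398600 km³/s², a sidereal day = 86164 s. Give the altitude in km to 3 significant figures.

Required period T = 86164 / 14.4 = 5983.6 s.
From T = 2π√(a³/μ): a = (μ T²/4π²)^(1/3) = (398600 × 5983.6² / 4π²)^(1/3) = 7124 km.
Altitude h = a − R = 7124 − 6371 = 753 km.

753 km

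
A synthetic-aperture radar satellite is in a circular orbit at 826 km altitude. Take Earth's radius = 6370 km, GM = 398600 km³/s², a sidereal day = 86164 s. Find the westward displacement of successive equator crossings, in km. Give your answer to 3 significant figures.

Semi-major axis a = 6370 + 826 = 7196 km. Period T = 2π√(a³/μ) = 2π√(7196³/398600) = 6075.0 s = 101.25 min.
During one orbit Earth rotates (6075.0 / 86164) × 360° = 25.38°.
At the equator that is 25.38° × (2π·6370/360) km/° = 25.38 × 111.2 = 2822 km.

2820 km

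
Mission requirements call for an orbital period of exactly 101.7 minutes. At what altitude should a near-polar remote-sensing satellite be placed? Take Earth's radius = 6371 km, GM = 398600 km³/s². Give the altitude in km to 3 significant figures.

846 km

T = 101.7 min = 6102.0 s.
From T = 2π√(a³/μ): a = (μ T²/4π²)^(1/3) = (398600 × 6102.0² / 4π²)^(1/3) = 7217 km.
Altitude h = a − R = 7217 − 6371 = 846 km.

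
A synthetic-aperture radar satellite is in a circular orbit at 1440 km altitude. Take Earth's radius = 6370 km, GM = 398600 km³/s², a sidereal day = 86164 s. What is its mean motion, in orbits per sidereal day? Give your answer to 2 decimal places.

Semi-major axis a = 6370 + 1440 = 7810 km. Period T = 2π√(a³/μ) = 2π√(7810³/398600) = 6868.9 s = 114.48 min.
Orbits per sidereal day = 86164 / 6868.9 = 12.544.

12.54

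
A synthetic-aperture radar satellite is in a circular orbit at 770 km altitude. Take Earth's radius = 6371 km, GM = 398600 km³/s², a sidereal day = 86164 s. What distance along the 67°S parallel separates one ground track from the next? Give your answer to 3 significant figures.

Semi-major axis a = 6371 + 770 = 7141 km. Period T = 2π√(a³/μ) = 2π√(7141³/398600) = 6005.5 s = 100.09 min.
Node shift per orbit = (6005.5/86164) × 360° = 25.09°.
Equatorial spacing = 25.09 × 111.2 km/° = 2790 km.
At 67° latitude, spacing = 2790 × cos(67°) = 1090 km.

1090 km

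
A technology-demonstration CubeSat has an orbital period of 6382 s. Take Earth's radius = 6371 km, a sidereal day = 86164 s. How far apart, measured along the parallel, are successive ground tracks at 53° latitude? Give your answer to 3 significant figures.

Node shift per orbit = (6382.0/86164) × 360° = 26.66°.
Equatorial spacing = 26.66 × 111.2 km/° = 2965 km.
At 53° latitude, spacing = 2965 × cos(53°) = 1784 km.

1780 km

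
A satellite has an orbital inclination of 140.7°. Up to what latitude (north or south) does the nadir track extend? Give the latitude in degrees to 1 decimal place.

39.3°

Retrograde orbit: the ground track reaches ±(180° − i) = ±(180 − 140.7) = ±39.3°.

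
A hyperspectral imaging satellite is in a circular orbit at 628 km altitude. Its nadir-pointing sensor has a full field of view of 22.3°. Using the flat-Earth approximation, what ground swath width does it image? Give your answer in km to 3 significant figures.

248 km

Half-angle = 22.3°/2 = 11.15°.
Swath width ≈ 2h·tan(θ/2) = 2 × 628 × tan(11.15°) = 247.6 km.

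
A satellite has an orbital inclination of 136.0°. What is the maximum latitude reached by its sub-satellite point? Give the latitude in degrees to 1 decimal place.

44.0°

Retrograde orbit: the ground track reaches ±(180° − i) = ±(180 − 136.0) = ±44.0°.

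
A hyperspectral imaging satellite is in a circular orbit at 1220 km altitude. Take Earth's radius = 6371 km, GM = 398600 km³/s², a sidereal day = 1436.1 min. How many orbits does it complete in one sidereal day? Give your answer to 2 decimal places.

Semi-major axis a = 6371 + 1220 = 7591 km. Period T = 2π√(a³/μ) = 2π√(7591³/398600) = 6582.0 s = 109.70 min.
Orbits per sidereal day = 86166 / 6582.0 = 13.091.

13.09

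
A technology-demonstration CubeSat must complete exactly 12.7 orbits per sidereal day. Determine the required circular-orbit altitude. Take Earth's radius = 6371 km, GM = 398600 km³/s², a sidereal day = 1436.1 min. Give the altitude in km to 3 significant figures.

Required period T = 86166 / 12.7 = 6784.7 s.
From T = 2π√(a³/μ): a = (μ T²/4π²)^(1/3) = (398600 × 6784.7² / 4π²)^(1/3) = 7746 km.
Altitude h = a − R = 7746 − 6371 = 1375 km.

1380 km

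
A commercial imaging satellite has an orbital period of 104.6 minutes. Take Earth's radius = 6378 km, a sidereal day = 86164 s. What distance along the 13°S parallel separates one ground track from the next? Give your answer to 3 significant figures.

T = 104.6 min = 6276.0 s.
Node shift per orbit = (6276.0/86164) × 360° = 26.22°.
Equatorial spacing = 26.22 × 111.3 km/° = 2919 km.
At 13° latitude, spacing = 2919 × cos(13°) = 2844 km.

2840 km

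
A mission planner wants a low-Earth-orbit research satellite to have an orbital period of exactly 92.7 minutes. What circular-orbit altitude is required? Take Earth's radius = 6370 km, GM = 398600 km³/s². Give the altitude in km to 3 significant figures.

T = 92.7 min = 5562.0 s.
From T = 2π√(a³/μ): a = (μ T²/4π²)^(1/3) = (398600 × 5562.0² / 4π²)^(1/3) = 6785 km.
Altitude h = a − R = 6785 − 6370 = 415 km.

415 km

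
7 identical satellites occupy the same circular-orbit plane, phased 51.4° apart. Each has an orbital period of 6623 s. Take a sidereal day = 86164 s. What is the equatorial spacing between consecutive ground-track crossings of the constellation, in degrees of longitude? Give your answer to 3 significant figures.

Single-satellite node shift = (6623.0/86164) × 360° = 27.67°.
With 7 satellites evenly phased, successive equator crossings are 27.67/7 = 3.953° apart.

3.95°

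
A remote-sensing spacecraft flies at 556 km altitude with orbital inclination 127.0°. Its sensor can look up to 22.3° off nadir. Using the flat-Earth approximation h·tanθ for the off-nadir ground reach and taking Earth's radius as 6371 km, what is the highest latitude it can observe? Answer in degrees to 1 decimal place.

Retrograde orbit: the ground track reaches ±(180° − i) = ±(180 − 127.0) = ±53.0°.
Sensor half-swath on the ground ≈ 556·tan(22.3°) = 228 km = 2.05° of latitude.
Maximum observable latitude ≈ 53.0 + 2.05 = 55.1°.

55.1°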